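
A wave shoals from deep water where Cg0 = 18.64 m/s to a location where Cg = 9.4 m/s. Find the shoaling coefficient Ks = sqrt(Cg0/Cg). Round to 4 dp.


Ks = sqrt(Cg0 / Cg)
Ks = sqrt(18.64 / 9.4)
Ks = sqrt(1.9830)
Ks = 1.4082

1.4082


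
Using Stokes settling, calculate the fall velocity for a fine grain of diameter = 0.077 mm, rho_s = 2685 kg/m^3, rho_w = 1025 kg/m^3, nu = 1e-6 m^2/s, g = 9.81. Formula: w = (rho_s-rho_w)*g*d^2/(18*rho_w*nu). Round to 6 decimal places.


w = (rho_s - rho_w) * g * d^2 / (18 * rho_w * nu)
d = 0.077 mm = 0.000077 m
rho_s - rho_w = 2685 - 1025 = 1660
Numerator = 1660 * 9.81 * (0.000077)^2 = 0.000096551393
Denominator = 18 * 1025 * 1e-6 = 0.018450
w = 0.005233 m/s

0.005233


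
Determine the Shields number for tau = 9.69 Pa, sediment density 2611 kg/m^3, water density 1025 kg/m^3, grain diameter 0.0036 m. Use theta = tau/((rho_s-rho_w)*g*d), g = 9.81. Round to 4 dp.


theta = tau / ((rho_s - rho_w) * g * d)
rho_s - rho_w = 2611 - 1025 = 1586
Denominator = 1586 * 9.81 * 0.0036 = 56.011176
theta = 9.69 / 56.011176
theta = 0.1730

0.1730


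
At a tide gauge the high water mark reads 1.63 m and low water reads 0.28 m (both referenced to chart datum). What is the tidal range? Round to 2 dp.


Tidal range = High water - Low water
Tidal range = 1.63 - (0.28)
Tidal range = 1.35 m

1.35


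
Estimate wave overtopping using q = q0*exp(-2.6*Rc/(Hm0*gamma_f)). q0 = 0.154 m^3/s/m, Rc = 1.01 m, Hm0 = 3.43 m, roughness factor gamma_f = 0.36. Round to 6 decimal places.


q = q0 * exp(-2.6 * Rc / (Hm0 * gamma_f))
Exponent = -2.6 * 1.01 / (3.43 * 0.36)
= -2.6 * 1.01 / 1.2348
= -2.126660
exp(-2.126660) = 0.119235
q = 0.154 * 0.119235
q = 0.018362 m^3/s/m

0.018362


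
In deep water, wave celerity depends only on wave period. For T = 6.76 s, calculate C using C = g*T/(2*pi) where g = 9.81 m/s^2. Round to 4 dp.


We use the deep-water celerity formula:
C = g * T / (2 * pi)
C = 9.81 * 6.76 / (2 * 3.14159...)
C = 66.315600 / 6.283185
C = 10.5545 m/s

10.5545


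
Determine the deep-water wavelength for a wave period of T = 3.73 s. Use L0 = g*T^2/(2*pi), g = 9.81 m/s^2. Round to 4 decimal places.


L0 = g * T^2 / (2 * pi)
L0 = 9.81 * 3.73^2 / (2 * pi)
L0 = 9.81 * 13.9129 / 6.28319
L0 = 136.4855 / 6.28319
L0 = 21.7223 m

21.7223


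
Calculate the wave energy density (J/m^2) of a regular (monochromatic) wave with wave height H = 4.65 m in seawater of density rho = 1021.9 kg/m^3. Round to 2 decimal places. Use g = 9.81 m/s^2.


E = (1/8) * rho * g * H^2
E = (1/8) * 1021.9 * 9.81 * 4.65^2
E = 0.125 * 1021.9 * 9.81 * 21.6225
E = 27095.26 J/m^2

27095.26


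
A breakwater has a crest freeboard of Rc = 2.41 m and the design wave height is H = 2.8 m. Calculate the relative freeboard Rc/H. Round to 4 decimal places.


Relative freeboard = Rc / H
= 2.41 / 2.8
= 0.8607

0.8607


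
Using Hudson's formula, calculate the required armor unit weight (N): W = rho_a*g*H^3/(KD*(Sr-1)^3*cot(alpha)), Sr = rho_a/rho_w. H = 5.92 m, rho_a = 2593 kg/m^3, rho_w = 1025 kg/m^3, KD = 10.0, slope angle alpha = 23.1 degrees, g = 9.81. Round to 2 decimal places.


Sr = rho_a / rho_w = 2593 / 1025 = 2.529756
(Sr - 1) = 1.529756
(Sr - 1)^3 = 3.579864
cot(23.1) = 1 / tan(23.1) = 1 / 0.426536 = 2.344467
Numerator = 2593 * 9.81 * 5.92^3 = 5277602.1053
Denominator = 10.0 * 3.579864 * 2.344467 = 83.928747
W = 5277602.1053 / 83.928747
W = 62881.94 N

62881.94


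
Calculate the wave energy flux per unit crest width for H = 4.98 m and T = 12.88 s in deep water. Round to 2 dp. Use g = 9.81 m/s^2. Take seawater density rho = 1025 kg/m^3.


P = rho * g^2 * H^2 * T / (32 * pi)
P = 1025 * 9.81^2 * 4.98^2 * 12.88 / (32 * pi)
P = 1025 * 96.2361 * 24.8004 * 12.88 / 100.53096
P = 313427.12 W/m

313427.12


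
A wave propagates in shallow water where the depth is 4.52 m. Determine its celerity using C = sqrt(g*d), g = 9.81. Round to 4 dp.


Using the shallow-water approximation:
C = sqrt(g * d) = sqrt(9.81 * 4.52)
C = sqrt(44.3412)
C = 6.6589 m/s

6.6589


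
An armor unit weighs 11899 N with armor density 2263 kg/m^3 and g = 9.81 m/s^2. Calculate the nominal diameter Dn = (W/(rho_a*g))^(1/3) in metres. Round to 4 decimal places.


V = W / (rho_a * g)
V = 11899 / (2263 * 9.81)
V = 11899 / 22200.03
V = 0.535990 m^3
Dn = V^(1/3) = 0.535990^(1/3)
Dn = 0.8123 m

0.8123


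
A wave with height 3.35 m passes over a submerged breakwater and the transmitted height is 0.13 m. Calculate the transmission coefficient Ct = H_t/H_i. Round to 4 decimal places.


Ct = H_t / H_i
Ct = 0.13 / 3.35
Ct = 0.0388

0.0388


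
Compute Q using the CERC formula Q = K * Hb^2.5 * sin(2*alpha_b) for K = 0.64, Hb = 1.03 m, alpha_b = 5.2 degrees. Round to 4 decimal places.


Q = K * Hb^2.5 * sin(2 * alpha_b)
Hb^2.5 = 1.03^2.5 = 1.076696
sin(2 * 5.2) = sin(10.4) = 0.180519
Q = 0.64 * 1.076696 * 0.180519
Q = 0.1244 m^3/s

0.1244


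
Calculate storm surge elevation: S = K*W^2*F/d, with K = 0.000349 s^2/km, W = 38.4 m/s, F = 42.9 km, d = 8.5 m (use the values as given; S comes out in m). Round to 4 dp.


S = K * W^2 * F / d
W^2 = 38.4^2 = 1474.56
S = 0.000349 * 1474.56 * 42.9 / 8.5
Numerator = 0.000349 * 1474.56 * 42.9 = 22.077260
S = 22.077260 / 8.5 = 2.5973 m

2.5973


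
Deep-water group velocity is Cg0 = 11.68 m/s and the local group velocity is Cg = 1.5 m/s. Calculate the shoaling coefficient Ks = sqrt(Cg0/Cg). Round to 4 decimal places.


Ks = sqrt(Cg0 / Cg)
Ks = sqrt(11.68 / 1.5)
Ks = sqrt(7.7867)
Ks = 2.7905

2.7905


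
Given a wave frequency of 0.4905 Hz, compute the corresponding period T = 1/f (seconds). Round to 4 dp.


T = 1 / f
T = 1 / 0.4905
T = 2.0387 s

2.0387


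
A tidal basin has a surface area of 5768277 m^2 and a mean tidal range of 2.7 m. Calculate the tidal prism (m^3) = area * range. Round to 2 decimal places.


Tidal prism = Area * Tidal range
P = 5768277 * 2.7
P = 15574347.90 m^3

15574347.90


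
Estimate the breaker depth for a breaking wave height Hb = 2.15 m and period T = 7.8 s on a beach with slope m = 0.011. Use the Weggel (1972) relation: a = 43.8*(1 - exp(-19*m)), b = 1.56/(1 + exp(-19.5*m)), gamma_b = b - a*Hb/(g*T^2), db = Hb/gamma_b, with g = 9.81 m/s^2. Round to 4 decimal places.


a = 43.8 * (1 - exp(-19 * m))
exp(-19 * 0.011) = exp(-0.2090) = 0.811395
a = 43.8 * (1 - 0.811395) = 8.260889
b = 1.56 / (1 + exp(-19.5 * m))
exp(-19.5 * 0.011) = exp(-0.2145) = 0.806945
b = 1.56 / (1 + 0.806945) = 0.863336
Hb / (g * T^2) = 2.15 / (9.81 * 7.8^2) = 2.15 / 596.8404 = 0.00360230
gamma_b = b - a * Hb/(g*T^2) = 0.863336 - 8.260889 * 0.00360230 = 0.833577
db = Hb / gamma_b = 2.15 / 0.833577
db = 2.5792 m

2.5792


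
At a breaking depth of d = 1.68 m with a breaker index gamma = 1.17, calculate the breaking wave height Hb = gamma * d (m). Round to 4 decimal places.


Hb = gamma * d
Hb = 1.17 * 1.68
Hb = 1.9656 m

1.9656


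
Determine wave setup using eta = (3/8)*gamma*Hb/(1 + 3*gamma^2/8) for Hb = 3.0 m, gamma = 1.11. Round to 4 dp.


eta = (3/8) * gamma * Hb / (1 + 3*gamma^2/8)
Numerator = (3/8) * 1.11 * 3.0 = 1.248750
Denominator = 1 + 3*1.11^2/8 = 1 + 0.462038 = 1.462038
eta = 1.248750 / 1.462038
eta = 0.8541 m

0.8541


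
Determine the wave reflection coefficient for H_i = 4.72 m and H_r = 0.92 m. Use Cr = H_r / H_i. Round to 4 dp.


Cr = H_r / H_i
Cr = 0.92 / 4.72
Cr = 0.1949

0.1949


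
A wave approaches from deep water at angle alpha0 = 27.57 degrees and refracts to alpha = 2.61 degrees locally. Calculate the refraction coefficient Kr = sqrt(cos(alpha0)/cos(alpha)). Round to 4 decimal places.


Kr = sqrt(cos(alpha0) / cos(alpha))
cos(27.57) = 0.886446
cos(2.61) = 0.998963
Kr = sqrt(0.886446 / 0.998963)
Kr = sqrt(0.887367)
Kr = 0.9420

0.9420


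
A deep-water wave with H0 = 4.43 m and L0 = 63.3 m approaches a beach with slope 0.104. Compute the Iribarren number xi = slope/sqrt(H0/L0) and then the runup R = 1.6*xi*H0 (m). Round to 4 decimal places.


xi = slope / sqrt(H0/L0)
H0/L0 = 4.43/63.3 = 0.069984
sqrt(0.069984) = 0.264545
xi = 0.104 / 0.264545 = 0.393127
R = 1.6 * xi * H0 = 1.6 * 0.393127 * 4.43
R = 2.7865 m

2.7865


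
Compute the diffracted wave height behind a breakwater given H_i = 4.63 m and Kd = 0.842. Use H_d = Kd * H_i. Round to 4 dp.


H_d = Kd * H_i
H_d = 0.842 * 4.63
H_d = 3.8985 m

3.8985


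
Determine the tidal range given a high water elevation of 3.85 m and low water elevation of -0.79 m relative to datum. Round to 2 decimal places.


Tidal range = High water - Low water
Tidal range = 3.85 - (-0.79)
Tidal range = 4.64 m

4.64


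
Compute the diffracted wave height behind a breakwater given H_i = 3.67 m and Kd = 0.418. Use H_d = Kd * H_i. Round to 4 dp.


H_d = Kd * H_i
H_d = 0.418 * 3.67
H_d = 1.5341 m

1.5341


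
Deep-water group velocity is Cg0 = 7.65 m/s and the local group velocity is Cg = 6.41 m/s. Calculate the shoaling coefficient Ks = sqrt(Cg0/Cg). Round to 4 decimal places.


Ks = sqrt(Cg0 / Cg)
Ks = sqrt(7.65 / 6.41)
Ks = sqrt(1.1934)
Ks = 1.0925

1.0925


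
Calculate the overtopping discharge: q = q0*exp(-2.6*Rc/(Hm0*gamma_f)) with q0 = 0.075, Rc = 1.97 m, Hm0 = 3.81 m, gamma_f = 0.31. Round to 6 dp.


q = q0 * exp(-2.6 * Rc / (Hm0 * gamma_f))
Exponent = -2.6 * 1.97 / (3.81 * 0.31)
= -2.6 * 1.97 / 1.1811
= -4.336635
exp(-4.336635) = 0.013080
q = 0.075 * 0.013080
q = 0.000981 m^3/s/m

0.000981


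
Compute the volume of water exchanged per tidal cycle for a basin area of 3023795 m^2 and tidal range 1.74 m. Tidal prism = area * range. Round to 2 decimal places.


Tidal prism = Area * Tidal range
P = 3023795 * 1.74
P = 5261403.30 m^3

5261403.30


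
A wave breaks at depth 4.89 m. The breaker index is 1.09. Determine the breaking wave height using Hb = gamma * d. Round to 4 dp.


Hb = gamma * d
Hb = 1.09 * 4.89
Hb = 5.3301 m

5.3301


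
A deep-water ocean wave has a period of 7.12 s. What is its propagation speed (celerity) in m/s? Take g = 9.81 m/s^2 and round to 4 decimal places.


We use the deep-water celerity formula:
C = g * T / (2 * pi)
C = 9.81 * 7.12 / (2 * 3.14159...)
C = 69.847200 / 6.283185
C = 11.1165 m/s

11.1165


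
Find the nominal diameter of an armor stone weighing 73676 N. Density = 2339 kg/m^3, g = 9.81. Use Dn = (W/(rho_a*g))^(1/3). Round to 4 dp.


V = W / (rho_a * g)
V = 73676 / (2339 * 9.81)
V = 73676 / 22945.59
V = 3.210900 m^3
Dn = V^(1/3) = 3.210900^(1/3)
Dn = 1.4753 m

1.4753


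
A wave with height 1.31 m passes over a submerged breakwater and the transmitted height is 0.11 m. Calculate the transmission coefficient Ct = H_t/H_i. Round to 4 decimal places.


Ct = H_t / H_i
Ct = 0.11 / 1.31
Ct = 0.0840

0.0840


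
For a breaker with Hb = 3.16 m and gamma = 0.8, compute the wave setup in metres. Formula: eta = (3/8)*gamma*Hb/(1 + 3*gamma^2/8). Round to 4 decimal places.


eta = (3/8) * gamma * Hb / (1 + 3*gamma^2/8)
Numerator = (3/8) * 0.8 * 3.16 = 0.948000
Denominator = 1 + 3*0.8^2/8 = 1 + 0.240000 = 1.240000
eta = 0.948000 / 1.240000
eta = 0.7645 m

0.7645


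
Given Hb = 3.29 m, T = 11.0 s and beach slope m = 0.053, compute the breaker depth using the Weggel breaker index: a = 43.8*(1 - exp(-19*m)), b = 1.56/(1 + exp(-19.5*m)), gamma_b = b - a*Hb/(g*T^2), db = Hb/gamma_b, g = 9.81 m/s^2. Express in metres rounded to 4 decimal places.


a = 43.8 * (1 - exp(-19 * m))
exp(-19 * 0.053) = exp(-1.0070) = 0.365313
a = 43.8 * (1 - 0.365313) = 27.799278
b = 1.56 / (1 + exp(-19.5 * m))
exp(-19.5 * 0.053) = exp(-1.0335) = 0.355760
b = 1.56 / (1 + 0.355760) = 1.150646
Hb / (g * T^2) = 3.29 / (9.81 * 11.0^2) = 3.29 / 1187.0100 = 0.00277167
gamma_b = b - a * Hb/(g*T^2) = 1.150646 - 27.799278 * 0.00277167 = 1.073596
db = Hb / gamma_b = 3.29 / 1.073596
db = 3.0645 m

3.0645


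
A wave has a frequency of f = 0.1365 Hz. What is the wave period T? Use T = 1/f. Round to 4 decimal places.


T = 1 / f
T = 1 / 0.1365
T = 7.3260 s

7.3260


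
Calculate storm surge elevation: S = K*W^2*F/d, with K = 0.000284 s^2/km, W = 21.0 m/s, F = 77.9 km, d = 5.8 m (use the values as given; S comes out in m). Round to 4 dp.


S = K * W^2 * F / d
W^2 = 21.0^2 = 441.00
S = 0.000284 * 441.00 * 77.9 / 5.8
Numerator = 0.000284 * 441.00 * 77.9 = 9.756508
S = 9.756508 / 5.8 = 1.6822 m

1.6822


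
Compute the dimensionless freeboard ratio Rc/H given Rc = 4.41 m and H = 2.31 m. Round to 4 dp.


Relative freeboard = Rc / H
= 4.41 / 2.31
= 1.9091

1.9091


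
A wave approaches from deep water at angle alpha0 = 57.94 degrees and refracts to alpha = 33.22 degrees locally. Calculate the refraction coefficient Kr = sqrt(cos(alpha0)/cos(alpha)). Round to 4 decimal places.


Kr = sqrt(cos(alpha0) / cos(alpha))
cos(57.94) = 0.530807
cos(33.22) = 0.836573
Kr = sqrt(0.530807 / 0.836573)
Kr = sqrt(0.634502)
Kr = 0.7966

0.7966


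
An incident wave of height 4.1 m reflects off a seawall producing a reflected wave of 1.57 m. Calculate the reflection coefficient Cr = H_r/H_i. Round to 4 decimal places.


Cr = H_r / H_i
Cr = 1.57 / 4.1
Cr = 0.3829

0.3829


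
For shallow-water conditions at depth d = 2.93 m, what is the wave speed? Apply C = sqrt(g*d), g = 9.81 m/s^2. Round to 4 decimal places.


Using the shallow-water approximation:
C = sqrt(g * d) = sqrt(9.81 * 2.93)
C = sqrt(28.7433)
C = 5.3613 m/s

5.3613


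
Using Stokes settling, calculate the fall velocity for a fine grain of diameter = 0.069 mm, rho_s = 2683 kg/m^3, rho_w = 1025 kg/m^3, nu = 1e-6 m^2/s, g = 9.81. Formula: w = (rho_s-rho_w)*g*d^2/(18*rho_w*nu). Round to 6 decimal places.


w = (rho_s - rho_w) * g * d^2 / (18 * rho_w * nu)
d = 0.069 mm = 0.000069 m
rho_s - rho_w = 2683 - 1025 = 1658
Numerator = 1658 * 9.81 * (0.000069)^2 = 0.000077437570
Denominator = 18 * 1025 * 1e-6 = 0.018450
w = 0.004197 m/s

0.004197


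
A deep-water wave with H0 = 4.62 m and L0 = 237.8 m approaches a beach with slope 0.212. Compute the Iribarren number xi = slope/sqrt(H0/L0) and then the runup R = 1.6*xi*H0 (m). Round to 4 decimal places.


xi = slope / sqrt(H0/L0)
H0/L0 = 4.62/237.8 = 0.019428
sqrt(0.019428) = 0.139385
xi = 0.212 / 0.139385 = 1.520971
R = 1.6 * xi * H0 = 1.6 * 1.520971 * 4.62
R = 11.2430 m

11.2430


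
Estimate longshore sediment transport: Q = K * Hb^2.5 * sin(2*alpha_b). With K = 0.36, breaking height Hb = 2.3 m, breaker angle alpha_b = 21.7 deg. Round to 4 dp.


Q = K * Hb^2.5 * sin(2 * alpha_b)
Hb^2.5 = 2.3^2.5 = 8.022682
sin(2 * 21.7) = sin(43.4) = 0.687088
Q = 0.36 * 8.022682 * 0.687088
Q = 1.9844 m^3/s

1.9844


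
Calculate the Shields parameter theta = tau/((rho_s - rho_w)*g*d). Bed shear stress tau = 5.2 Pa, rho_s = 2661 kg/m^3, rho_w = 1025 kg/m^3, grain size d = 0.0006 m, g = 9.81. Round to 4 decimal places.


theta = tau / ((rho_s - rho_w) * g * d)
rho_s - rho_w = 2661 - 1025 = 1636
Denominator = 1636 * 9.81 * 0.0006 = 9.629496
theta = 5.2 / 9.629496
theta = 0.5400

0.5400


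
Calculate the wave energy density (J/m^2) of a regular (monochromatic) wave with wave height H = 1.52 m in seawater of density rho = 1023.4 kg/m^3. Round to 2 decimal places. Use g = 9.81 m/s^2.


E = (1/8) * rho * g * H^2
E = (1/8) * 1023.4 * 9.81 * 1.52^2
E = 0.125 * 1023.4 * 9.81 * 2.3104
E = 2899.42 J/m^2

2899.42


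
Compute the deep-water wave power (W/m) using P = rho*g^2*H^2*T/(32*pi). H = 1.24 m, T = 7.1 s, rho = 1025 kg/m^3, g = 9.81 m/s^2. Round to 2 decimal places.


P = rho * g^2 * H^2 * T / (32 * pi)
P = 1025 * 9.81^2 * 1.24^2 * 7.1 / (32 * pi)
P = 1025 * 96.2361 * 1.5376 * 7.1 / 100.53096
P = 10711.83 W/m

10711.83


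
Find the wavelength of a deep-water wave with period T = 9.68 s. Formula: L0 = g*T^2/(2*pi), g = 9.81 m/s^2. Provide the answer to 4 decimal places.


L0 = g * T^2 / (2 * pi)
L0 = 9.81 * 9.68^2 / (2 * pi)
L0 = 9.81 * 93.7024 / 6.28319
L0 = 919.2205 / 6.28319
L0 = 146.2985 m

146.2985


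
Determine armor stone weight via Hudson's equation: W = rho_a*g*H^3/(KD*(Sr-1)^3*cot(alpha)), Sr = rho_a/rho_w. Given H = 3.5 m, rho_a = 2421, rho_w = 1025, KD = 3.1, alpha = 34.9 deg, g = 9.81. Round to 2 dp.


Sr = rho_a / rho_w = 2421 / 1025 = 2.361951
(Sr - 1) = 1.361951
(Sr - 1)^3 = 2.526298
cot(34.9) = 1 / tan(34.9) = 1 / 0.697610 = 1.433466
Numerator = 2421 * 9.81 * 3.5^3 = 1018281.6788
Denominator = 3.1 * 2.526298 * 1.433466 = 11.226228
W = 1018281.6788 / 11.226228
W = 90705.59 N

90705.59


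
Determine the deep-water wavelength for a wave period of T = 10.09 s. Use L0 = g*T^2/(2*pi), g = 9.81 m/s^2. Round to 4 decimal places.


L0 = g * T^2 / (2 * pi)
L0 = 9.81 * 10.09^2 / (2 * pi)
L0 = 9.81 * 101.8081 / 6.28319
L0 = 998.7375 / 6.28319
L0 = 158.9540 m

158.9540


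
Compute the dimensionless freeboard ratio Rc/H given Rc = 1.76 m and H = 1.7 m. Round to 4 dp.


Relative freeboard = Rc / H
= 1.76 / 1.7
= 1.0353

1.0353


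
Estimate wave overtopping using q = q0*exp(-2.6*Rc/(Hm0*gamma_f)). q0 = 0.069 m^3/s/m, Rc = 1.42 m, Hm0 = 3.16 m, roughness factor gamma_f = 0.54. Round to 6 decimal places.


q = q0 * exp(-2.6 * Rc / (Hm0 * gamma_f))
Exponent = -2.6 * 1.42 / (3.16 * 0.54)
= -2.6 * 1.42 / 1.7064
= -2.163619
exp(-2.163619) = 0.114908
q = 0.069 * 0.114908
q = 0.007929 m^3/s/m

0.007929


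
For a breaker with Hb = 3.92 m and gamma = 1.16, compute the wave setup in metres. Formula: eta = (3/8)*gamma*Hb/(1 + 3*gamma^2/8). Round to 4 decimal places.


eta = (3/8) * gamma * Hb / (1 + 3*gamma^2/8)
Numerator = (3/8) * 1.16 * 3.92 = 1.705200
Denominator = 1 + 3*1.16^2/8 = 1 + 0.504600 = 1.504600
eta = 1.705200 / 1.504600
eta = 1.1333 m

1.1333


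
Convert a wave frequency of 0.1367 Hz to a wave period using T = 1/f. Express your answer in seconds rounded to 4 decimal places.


T = 1 / f
T = 1 / 0.1367
T = 7.3153 s

7.3153


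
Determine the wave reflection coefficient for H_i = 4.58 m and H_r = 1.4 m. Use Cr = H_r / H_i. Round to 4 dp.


Cr = H_r / H_i
Cr = 1.4 / 4.58
Cr = 0.3057

0.3057


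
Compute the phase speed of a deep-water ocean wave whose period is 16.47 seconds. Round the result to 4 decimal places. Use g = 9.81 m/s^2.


We use the deep-water celerity formula:
C = g * T / (2 * pi)
C = 9.81 * 16.47 / (2 * 3.14159...)
C = 161.570700 / 6.283185
C = 25.7148 m/s

25.7148


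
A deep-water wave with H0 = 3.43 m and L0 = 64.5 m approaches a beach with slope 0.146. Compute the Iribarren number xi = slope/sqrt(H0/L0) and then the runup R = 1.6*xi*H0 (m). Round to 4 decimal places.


xi = slope / sqrt(H0/L0)
H0/L0 = 3.43/64.5 = 0.053178
sqrt(0.053178) = 0.230604
xi = 0.146 / 0.230604 = 0.633119
R = 1.6 * xi * H0 = 1.6 * 0.633119 * 3.43
R = 3.4746 m

3.4746


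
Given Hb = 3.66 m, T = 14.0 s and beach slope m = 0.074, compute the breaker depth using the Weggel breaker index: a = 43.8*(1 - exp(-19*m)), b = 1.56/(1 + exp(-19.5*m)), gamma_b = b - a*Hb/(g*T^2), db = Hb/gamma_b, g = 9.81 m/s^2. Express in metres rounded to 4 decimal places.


a = 43.8 * (1 - exp(-19 * m))
exp(-19 * 0.074) = exp(-1.4060) = 0.245122
a = 43.8 * (1 - 0.245122) = 33.063665
b = 1.56 / (1 + exp(-19.5 * m))
exp(-19.5 * 0.074) = exp(-1.4430) = 0.236218
b = 1.56 / (1 + 0.236218) = 1.261913
Hb / (g * T^2) = 3.66 / (9.81 * 14.0^2) = 3.66 / 1922.7600 = 0.00190351
gamma_b = b - a * Hb/(g*T^2) = 1.261913 - 33.063665 * 0.00190351 = 1.198976
db = Hb / gamma_b = 3.66 / 1.198976
db = 3.0526 m

3.0526


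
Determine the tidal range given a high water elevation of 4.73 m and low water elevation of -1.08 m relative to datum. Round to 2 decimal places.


Tidal range = High water - Low water
Tidal range = 4.73 - (-1.08)
Tidal range = 5.81 m

5.81


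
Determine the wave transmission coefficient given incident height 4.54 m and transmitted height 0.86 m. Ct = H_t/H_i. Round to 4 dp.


Ct = H_t / H_i
Ct = 0.86 / 4.54
Ct = 0.1894

0.1894


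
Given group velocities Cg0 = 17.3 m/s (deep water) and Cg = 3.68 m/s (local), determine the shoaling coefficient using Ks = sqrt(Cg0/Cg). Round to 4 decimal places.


Ks = sqrt(Cg0 / Cg)
Ks = sqrt(17.3 / 3.68)
Ks = sqrt(4.7011)
Ks = 2.1682

2.1682


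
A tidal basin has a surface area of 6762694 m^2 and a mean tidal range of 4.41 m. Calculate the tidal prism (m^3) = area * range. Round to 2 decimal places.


Tidal prism = Area * Tidal range
P = 6762694 * 4.41
P = 29823480.54 m^3

29823480.54


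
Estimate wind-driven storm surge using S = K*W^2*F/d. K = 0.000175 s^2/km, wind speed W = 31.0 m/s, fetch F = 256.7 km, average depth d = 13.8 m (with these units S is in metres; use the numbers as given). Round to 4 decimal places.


S = K * W^2 * F / d
W^2 = 31.0^2 = 961.00
S = 0.000175 * 961.00 * 256.7 / 13.8
Numerator = 0.000175 * 961.00 * 256.7 = 43.170522
S = 43.170522 / 13.8 = 3.1283 m

3.1283


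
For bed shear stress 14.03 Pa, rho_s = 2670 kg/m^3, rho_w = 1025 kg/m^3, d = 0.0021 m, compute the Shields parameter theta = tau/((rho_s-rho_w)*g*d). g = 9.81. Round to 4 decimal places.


theta = tau / ((rho_s - rho_w) * g * d)
rho_s - rho_w = 2670 - 1025 = 1645
Denominator = 1645 * 9.81 * 0.0021 = 33.888645
theta = 14.03 / 33.888645
theta = 0.4140

0.4140


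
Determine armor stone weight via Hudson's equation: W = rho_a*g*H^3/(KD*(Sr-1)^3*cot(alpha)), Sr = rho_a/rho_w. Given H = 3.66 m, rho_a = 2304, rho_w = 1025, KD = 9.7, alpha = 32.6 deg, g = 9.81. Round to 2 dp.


Sr = rho_a / rho_w = 2304 / 1025 = 2.247805
(Sr - 1) = 1.247805
(Sr - 1)^3 = 1.942853
cot(32.6) = 1 / tan(32.6) = 1 / 0.639527 = 1.563656
Numerator = 2304 * 9.81 * 3.66^3 = 1108140.2721
Denominator = 9.7 * 1.942853 * 1.563656 = 29.468166
W = 1108140.2721 / 29.468166
W = 37604.66 N

37604.66


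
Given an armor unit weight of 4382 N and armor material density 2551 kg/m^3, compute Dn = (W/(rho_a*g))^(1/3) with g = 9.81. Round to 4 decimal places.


V = W / (rho_a * g)
V = 4382 / (2551 * 9.81)
V = 4382 / 25025.31
V = 0.175103 m^3
Dn = V^(1/3) = 0.175103^(1/3)
Dn = 0.5595 m

0.5595


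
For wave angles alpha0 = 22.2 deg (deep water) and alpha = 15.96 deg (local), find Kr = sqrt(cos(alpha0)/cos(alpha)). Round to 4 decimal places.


Kr = sqrt(cos(alpha0) / cos(alpha))
cos(22.2) = 0.925871
cos(15.96) = 0.961454
Kr = sqrt(0.925871 / 0.961454)
Kr = sqrt(0.962990)
Kr = 0.9813

0.9813


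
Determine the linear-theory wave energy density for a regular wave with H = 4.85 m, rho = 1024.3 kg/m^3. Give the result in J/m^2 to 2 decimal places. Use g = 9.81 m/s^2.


E = (1/8) * rho * g * H^2
E = (1/8) * 1024.3 * 9.81 * 4.85^2
E = 0.125 * 1024.3 * 9.81 * 23.5225
E = 29545.39 J/m^2

29545.39


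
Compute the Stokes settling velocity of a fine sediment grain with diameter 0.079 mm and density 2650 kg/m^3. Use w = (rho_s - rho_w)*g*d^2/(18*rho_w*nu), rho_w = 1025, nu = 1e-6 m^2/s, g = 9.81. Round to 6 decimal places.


w = (rho_s - rho_w) * g * d^2 / (18 * rho_w * nu)
d = 0.079 mm = 0.000079 m
rho_s - rho_w = 2650 - 1025 = 1625
Numerator = 1625 * 9.81 * (0.000079)^2 = 0.000099489341
Denominator = 18 * 1025 * 1e-6 = 0.018450
w = 0.005392 m/s

0.005392


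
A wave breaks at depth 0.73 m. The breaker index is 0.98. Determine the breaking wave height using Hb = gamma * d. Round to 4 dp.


Hb = gamma * d
Hb = 0.98 * 0.73
Hb = 0.7154 m

0.7154


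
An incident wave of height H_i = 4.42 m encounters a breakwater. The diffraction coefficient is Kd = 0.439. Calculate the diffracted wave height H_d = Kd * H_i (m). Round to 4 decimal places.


H_d = Kd * H_i
H_d = 0.439 * 4.42
H_d = 1.9404 m

1.9404


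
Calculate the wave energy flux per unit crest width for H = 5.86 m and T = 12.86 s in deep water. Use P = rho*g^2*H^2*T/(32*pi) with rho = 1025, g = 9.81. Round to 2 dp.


P = rho * g^2 * H^2 * T / (32 * pi)
P = 1025 * 9.81^2 * 5.86^2 * 12.86 / (32 * pi)
P = 1025 * 96.2361 * 34.3396 * 12.86 / 100.53096
P = 433309.52 W/m

433309.52


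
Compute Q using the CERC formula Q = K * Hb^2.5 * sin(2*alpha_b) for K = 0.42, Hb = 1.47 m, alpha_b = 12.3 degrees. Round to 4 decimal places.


Q = K * Hb^2.5 * sin(2 * alpha_b)
Hb^2.5 = 1.47^2.5 = 2.619952
sin(2 * 12.3) = sin(24.6) = 0.416281
Q = 0.42 * 2.619952 * 0.416281
Q = 0.4581 m^3/s

0.4581


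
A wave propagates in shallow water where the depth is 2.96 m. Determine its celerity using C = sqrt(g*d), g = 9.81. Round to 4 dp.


Using the shallow-water approximation:
C = sqrt(g * d) = sqrt(9.81 * 2.96)
C = sqrt(29.0376)
C = 5.3887 m/s

5.3887


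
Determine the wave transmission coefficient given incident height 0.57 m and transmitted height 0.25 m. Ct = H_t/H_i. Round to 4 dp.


Ct = H_t / H_i
Ct = 0.25 / 0.57
Ct = 0.4386

0.4386


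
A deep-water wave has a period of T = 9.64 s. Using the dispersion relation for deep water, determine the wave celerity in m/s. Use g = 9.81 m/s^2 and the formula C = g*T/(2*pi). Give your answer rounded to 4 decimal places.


We use the deep-water celerity formula:
C = g * T / (2 * pi)
C = 9.81 * 9.64 / (2 * 3.14159...)
C = 94.568400 / 6.283185
C = 15.0510 m/s

15.0510


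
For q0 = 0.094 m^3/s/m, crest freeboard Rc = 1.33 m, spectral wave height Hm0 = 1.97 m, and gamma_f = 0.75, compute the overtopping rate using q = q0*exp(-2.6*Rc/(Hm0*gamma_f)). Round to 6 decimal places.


q = q0 * exp(-2.6 * Rc / (Hm0 * gamma_f))
Exponent = -2.6 * 1.33 / (1.97 * 0.75)
= -2.6 * 1.33 / 1.4775
= -2.340440
exp(-2.340440) = 0.096285
q = 0.094 * 0.096285
q = 0.009051 m^3/s/m

0.009051


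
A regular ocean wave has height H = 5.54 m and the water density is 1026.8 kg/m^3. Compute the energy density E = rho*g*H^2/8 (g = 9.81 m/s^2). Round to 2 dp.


E = (1/8) * rho * g * H^2
E = (1/8) * 1026.8 * 9.81 * 5.54^2
E = 0.125 * 1026.8 * 9.81 * 30.6916
E = 38644.21 J/m^2

38644.21


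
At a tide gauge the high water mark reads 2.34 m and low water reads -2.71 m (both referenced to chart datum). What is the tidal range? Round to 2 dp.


Tidal range = High water - Low water
Tidal range = 2.34 - (-2.71)
Tidal range = 5.05 m

5.05


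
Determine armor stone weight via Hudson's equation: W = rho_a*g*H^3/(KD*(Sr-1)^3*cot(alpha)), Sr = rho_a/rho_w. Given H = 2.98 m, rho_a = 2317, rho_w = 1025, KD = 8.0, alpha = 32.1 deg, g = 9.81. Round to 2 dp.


Sr = rho_a / rho_w = 2317 / 1025 = 2.260488
(Sr - 1) = 1.260488
(Sr - 1)^3 = 2.002700
cot(32.1) = 1 / tan(32.1) = 1 / 0.627299 = 1.594137
Numerator = 2317 * 9.81 * 2.98^3 = 601511.3595
Denominator = 8.0 * 2.002700 * 1.594137 = 25.540622
W = 601511.3595 / 25.540622
W = 23551.16 N

23551.16


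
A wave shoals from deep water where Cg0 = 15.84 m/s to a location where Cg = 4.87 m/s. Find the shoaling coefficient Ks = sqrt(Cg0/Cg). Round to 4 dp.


Ks = sqrt(Cg0 / Cg)
Ks = sqrt(15.84 / 4.87)
Ks = sqrt(3.2526)
Ks = 1.8035

1.8035


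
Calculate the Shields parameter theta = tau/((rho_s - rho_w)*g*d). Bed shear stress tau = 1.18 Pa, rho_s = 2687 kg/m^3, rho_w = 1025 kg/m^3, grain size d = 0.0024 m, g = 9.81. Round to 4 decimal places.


theta = tau / ((rho_s - rho_w) * g * d)
rho_s - rho_w = 2687 - 1025 = 1662
Denominator = 1662 * 9.81 * 0.0024 = 39.130128
theta = 1.18 / 39.130128
theta = 0.0302

0.0302


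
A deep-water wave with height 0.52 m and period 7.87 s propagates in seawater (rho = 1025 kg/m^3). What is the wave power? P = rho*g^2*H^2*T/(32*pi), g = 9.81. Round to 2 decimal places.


P = rho * g^2 * H^2 * T / (32 * pi)
P = 1025 * 9.81^2 * 0.52^2 * 7.87 / (32 * pi)
P = 1025 * 96.2361 * 0.2704 * 7.87 / 100.53096
P = 2088.06 W/m

2088.06


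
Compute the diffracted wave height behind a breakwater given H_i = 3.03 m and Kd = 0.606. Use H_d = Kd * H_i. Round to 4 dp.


H_d = Kd * H_i
H_d = 0.606 * 3.03
H_d = 1.8362 m

1.8362


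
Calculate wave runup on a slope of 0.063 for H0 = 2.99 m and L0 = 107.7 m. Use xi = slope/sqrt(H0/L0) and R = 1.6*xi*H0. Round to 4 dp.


xi = slope / sqrt(H0/L0)
H0/L0 = 2.99/107.7 = 0.027762
sqrt(0.027762) = 0.166620
xi = 0.063 / 0.166620 = 0.378105
R = 1.6 * xi * H0 = 1.6 * 0.378105 * 2.99
R = 1.8089 m

1.8089


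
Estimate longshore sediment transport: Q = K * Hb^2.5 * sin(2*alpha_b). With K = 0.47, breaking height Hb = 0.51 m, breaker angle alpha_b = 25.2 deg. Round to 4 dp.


Q = K * Hb^2.5 * sin(2 * alpha_b)
Hb^2.5 = 0.51^2.5 = 0.185749
sin(2 * 25.2) = sin(50.4) = 0.770513
Q = 0.47 * 0.185749 * 0.770513
Q = 0.0673 m^3/s

0.0673


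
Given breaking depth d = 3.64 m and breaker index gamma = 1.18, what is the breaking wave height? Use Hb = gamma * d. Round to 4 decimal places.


Hb = gamma * d
Hb = 1.18 * 3.64
Hb = 4.2952 m

4.2952


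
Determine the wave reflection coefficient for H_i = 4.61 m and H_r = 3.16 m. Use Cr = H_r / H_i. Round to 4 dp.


Cr = H_r / H_i
Cr = 3.16 / 4.61
Cr = 0.6855

0.6855


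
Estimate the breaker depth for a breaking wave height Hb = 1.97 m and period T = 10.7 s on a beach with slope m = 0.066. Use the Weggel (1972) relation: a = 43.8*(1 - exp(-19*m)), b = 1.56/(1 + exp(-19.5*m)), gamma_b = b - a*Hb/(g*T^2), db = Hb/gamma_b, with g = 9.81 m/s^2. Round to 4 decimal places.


a = 43.8 * (1 - exp(-19 * m))
exp(-19 * 0.066) = exp(-1.2540) = 0.285361
a = 43.8 * (1 - 0.285361) = 31.301185
b = 1.56 / (1 + exp(-19.5 * m))
exp(-19.5 * 0.066) = exp(-1.2870) = 0.276098
b = 1.56 / (1 + 0.276098) = 1.222477
Hb / (g * T^2) = 1.97 / (9.81 * 10.7^2) = 1.97 / 1123.1469 = 0.00175400
gamma_b = b - a * Hb/(g*T^2) = 1.222477 - 31.301185 * 0.00175400 = 1.167575
db = Hb / gamma_b = 1.97 / 1.167575
db = 1.6873 m

1.6873


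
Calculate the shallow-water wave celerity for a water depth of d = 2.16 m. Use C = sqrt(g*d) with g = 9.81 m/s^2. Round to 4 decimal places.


Using the shallow-water approximation:
C = sqrt(g * d) = sqrt(9.81 * 2.16)
C = sqrt(21.1896)
C = 4.6032 m/s

4.6032


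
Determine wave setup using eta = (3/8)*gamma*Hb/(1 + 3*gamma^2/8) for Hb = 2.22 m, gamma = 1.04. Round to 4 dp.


eta = (3/8) * gamma * Hb / (1 + 3*gamma^2/8)
Numerator = (3/8) * 1.04 * 2.22 = 0.865800
Denominator = 1 + 3*1.04^2/8 = 1 + 0.405600 = 1.405600
eta = 0.865800 / 1.405600
eta = 0.6160 m

0.6160


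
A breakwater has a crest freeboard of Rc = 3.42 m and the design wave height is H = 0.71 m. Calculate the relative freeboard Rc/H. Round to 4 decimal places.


Relative freeboard = Rc / H
= 3.42 / 0.71
= 4.8169

4.8169


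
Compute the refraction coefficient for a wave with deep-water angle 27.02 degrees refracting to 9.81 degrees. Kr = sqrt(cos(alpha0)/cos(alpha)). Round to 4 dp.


Kr = sqrt(cos(alpha0) / cos(alpha))
cos(27.02) = 0.890848
cos(9.81) = 0.985378
Kr = sqrt(0.890848 / 0.985378)
Kr = sqrt(0.904067)
Kr = 0.9508

0.9508


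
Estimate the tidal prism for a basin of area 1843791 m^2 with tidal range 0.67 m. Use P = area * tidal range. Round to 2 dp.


Tidal prism = Area * Tidal range
P = 1843791 * 0.67
P = 1235339.97 m^3

1235339.97


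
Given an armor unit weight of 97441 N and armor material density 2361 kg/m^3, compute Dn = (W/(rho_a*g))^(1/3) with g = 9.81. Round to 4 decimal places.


V = W / (rho_a * g)
V = 97441 / (2361 * 9.81)
V = 97441 / 23161.41
V = 4.207041 m^3
Dn = V^(1/3) = 4.207041^(1/3)
Dn = 1.6143 m

1.6143


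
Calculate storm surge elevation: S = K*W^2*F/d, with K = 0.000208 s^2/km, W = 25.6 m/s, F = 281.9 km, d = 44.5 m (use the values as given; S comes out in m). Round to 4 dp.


S = K * W^2 * F / d
W^2 = 25.6^2 = 655.36
S = 0.000208 * 655.36 * 281.9 / 44.5
Numerator = 0.000208 * 655.36 * 281.9 = 38.427165
S = 38.427165 / 44.5 = 0.8635 m

0.8635


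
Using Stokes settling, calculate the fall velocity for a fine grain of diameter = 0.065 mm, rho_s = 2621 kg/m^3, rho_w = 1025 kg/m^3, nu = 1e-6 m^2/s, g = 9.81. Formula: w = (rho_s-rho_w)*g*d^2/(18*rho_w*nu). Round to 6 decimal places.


w = (rho_s - rho_w) * g * d^2 / (18 * rho_w * nu)
d = 0.065 mm = 0.000065 m
rho_s - rho_w = 2621 - 1025 = 1596
Numerator = 1596 * 9.81 * (0.000065)^2 = 0.000066149811
Denominator = 18 * 1025 * 1e-6 = 0.018450
w = 0.003585 m/s

0.003585


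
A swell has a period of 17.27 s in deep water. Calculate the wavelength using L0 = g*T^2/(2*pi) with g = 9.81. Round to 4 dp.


L0 = g * T^2 / (2 * pi)
L0 = 9.81 * 17.27^2 / (2 * pi)
L0 = 9.81 * 298.2529 / 6.28319
L0 = 2925.8609 / 6.28319
L0 = 465.6652 m

465.6652


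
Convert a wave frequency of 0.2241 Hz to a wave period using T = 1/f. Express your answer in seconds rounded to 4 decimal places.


T = 1 / f
T = 1 / 0.2241
T = 4.4623 s

4.4623


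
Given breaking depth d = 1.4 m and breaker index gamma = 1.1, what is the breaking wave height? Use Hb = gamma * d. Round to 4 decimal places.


Hb = gamma * d
Hb = 1.1 * 1.4
Hb = 1.5400 m

1.5400


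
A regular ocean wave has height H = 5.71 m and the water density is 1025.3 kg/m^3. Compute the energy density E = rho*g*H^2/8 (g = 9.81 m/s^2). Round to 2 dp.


E = (1/8) * rho * g * H^2
E = (1/8) * 1025.3 * 9.81 * 5.71^2
E = 0.125 * 1025.3 * 9.81 * 32.6041
E = 40992.29 J/m^2

40992.29


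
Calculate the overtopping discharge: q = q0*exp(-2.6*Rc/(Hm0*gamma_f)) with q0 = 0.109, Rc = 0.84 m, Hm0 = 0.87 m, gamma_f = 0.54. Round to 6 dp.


q = q0 * exp(-2.6 * Rc / (Hm0 * gamma_f))
Exponent = -2.6 * 0.84 / (0.87 * 0.54)
= -2.6 * 0.84 / 0.4698
= -4.648787
exp(-4.648787) = 0.009573
q = 0.109 * 0.009573
q = 0.001043 m^3/s/m

0.001043


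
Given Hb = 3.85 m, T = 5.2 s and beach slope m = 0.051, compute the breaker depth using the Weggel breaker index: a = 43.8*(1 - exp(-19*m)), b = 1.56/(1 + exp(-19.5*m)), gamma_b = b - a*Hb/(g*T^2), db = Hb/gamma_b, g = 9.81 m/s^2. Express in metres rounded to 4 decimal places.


a = 43.8 * (1 - exp(-19 * m))
exp(-19 * 0.051) = exp(-0.9690) = 0.379462
a = 43.8 * (1 - 0.379462) = 27.179551
b = 1.56 / (1 + exp(-19.5 * m))
exp(-19.5 * 0.051) = exp(-0.9945) = 0.369908
b = 1.56 / (1 + 0.369908) = 1.138762
Hb / (g * T^2) = 3.85 / (9.81 * 5.2^2) = 3.85 / 265.2624 = 0.01451393
gamma_b = b - a * Hb/(g*T^2) = 1.138762 - 27.179551 * 0.01451393 = 0.744280
db = Hb / gamma_b = 3.85 / 0.744280
db = 5.1728 m

5.1728


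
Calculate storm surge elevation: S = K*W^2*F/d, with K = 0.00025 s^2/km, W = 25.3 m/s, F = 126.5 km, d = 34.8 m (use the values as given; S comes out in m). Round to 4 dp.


S = K * W^2 * F / d
W^2 = 25.3^2 = 640.09
S = 0.00025 * 640.09 * 126.5 / 34.8
Numerator = 0.00025 * 640.09 * 126.5 = 20.242846
S = 20.242846 / 34.8 = 0.5817 m

0.5817


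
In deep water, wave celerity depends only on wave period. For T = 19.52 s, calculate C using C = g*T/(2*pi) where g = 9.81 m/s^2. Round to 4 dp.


We use the deep-water celerity formula:
C = g * T / (2 * pi)
C = 9.81 * 19.52 / (2 * 3.14159...)
C = 191.491200 / 6.283185
C = 30.4768 m/s

30.4768


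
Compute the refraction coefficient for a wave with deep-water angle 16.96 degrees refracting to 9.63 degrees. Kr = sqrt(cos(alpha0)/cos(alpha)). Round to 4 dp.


Kr = sqrt(cos(alpha0) / cos(alpha))
cos(16.96) = 0.956509
cos(9.63) = 0.985909
Kr = sqrt(0.956509 / 0.985909)
Kr = sqrt(0.970180)
Kr = 0.9850

0.9850


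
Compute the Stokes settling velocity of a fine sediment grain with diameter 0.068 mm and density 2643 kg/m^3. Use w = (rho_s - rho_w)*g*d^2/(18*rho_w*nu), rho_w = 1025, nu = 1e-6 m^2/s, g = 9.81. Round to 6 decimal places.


w = (rho_s - rho_w) * g * d^2 / (18 * rho_w * nu)
d = 0.068 mm = 0.000068 m
rho_s - rho_w = 2643 - 1025 = 1618
Numerator = 1618 * 9.81 * (0.000068)^2 = 0.000073394810
Denominator = 18 * 1025 * 1e-6 = 0.018450
w = 0.003978 m/s

0.003978


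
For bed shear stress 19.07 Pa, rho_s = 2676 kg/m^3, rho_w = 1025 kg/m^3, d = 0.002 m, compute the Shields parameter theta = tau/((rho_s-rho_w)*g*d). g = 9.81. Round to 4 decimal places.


theta = tau / ((rho_s - rho_w) * g * d)
rho_s - rho_w = 2676 - 1025 = 1651
Denominator = 1651 * 9.81 * 0.002 = 32.392620
theta = 19.07 / 32.392620
theta = 0.5887

0.5887


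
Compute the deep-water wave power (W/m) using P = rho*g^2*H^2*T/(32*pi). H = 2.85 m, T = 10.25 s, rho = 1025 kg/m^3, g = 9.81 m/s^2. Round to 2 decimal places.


P = rho * g^2 * H^2 * T / (32 * pi)
P = 1025 * 9.81^2 * 2.85^2 * 10.25 / (32 * pi)
P = 1025 * 96.2361 * 8.1225 * 10.25 / 100.53096
P = 81691.26 W/m

81691.26


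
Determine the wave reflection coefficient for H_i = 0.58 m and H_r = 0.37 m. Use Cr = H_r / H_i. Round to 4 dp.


Cr = H_r / H_i
Cr = 0.37 / 0.58
Cr = 0.6379

0.6379


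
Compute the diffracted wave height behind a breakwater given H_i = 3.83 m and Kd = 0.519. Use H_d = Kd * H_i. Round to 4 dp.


H_d = Kd * H_i
H_d = 0.519 * 3.83
H_d = 1.9878 m

1.9878


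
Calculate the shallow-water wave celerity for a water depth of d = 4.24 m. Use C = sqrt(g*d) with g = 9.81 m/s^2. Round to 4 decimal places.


Using the shallow-water approximation:
C = sqrt(g * d) = sqrt(9.81 * 4.24)
C = sqrt(41.5944)
C = 6.4494 m/s

6.4494


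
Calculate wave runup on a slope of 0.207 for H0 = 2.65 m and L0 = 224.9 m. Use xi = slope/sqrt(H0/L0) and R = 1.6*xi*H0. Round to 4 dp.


xi = slope / sqrt(H0/L0)
H0/L0 = 2.65/224.9 = 0.011783
sqrt(0.011783) = 0.108550
xi = 0.207 / 0.108550 = 1.906962
R = 1.6 * xi * H0 = 1.6 * 1.906962 * 2.65
R = 8.0855 m

8.0855


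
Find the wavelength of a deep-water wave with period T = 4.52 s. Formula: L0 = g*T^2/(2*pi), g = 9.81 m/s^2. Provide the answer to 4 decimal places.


L0 = g * T^2 / (2 * pi)
L0 = 9.81 * 4.52^2 / (2 * pi)
L0 = 9.81 * 20.4304 / 6.28319
L0 = 200.4222 / 6.28319
L0 = 31.8982 m

31.8982


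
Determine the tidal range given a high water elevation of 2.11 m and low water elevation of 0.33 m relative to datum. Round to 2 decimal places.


Tidal range = High water - Low water
Tidal range = 2.11 - (0.33)
Tidal range = 1.78 m

1.78


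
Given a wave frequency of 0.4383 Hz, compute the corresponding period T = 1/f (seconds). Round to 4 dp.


T = 1 / f
T = 1 / 0.4383
T = 2.2815 s

2.2815


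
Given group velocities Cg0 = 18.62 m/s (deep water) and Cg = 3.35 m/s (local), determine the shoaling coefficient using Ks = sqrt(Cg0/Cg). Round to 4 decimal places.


Ks = sqrt(Cg0 / Cg)
Ks = sqrt(18.62 / 3.35)
Ks = sqrt(5.5582)
Ks = 2.3576

2.3576


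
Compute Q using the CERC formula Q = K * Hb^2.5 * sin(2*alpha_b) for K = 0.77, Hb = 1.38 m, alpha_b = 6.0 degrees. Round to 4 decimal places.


Q = K * Hb^2.5 * sin(2 * alpha_b)
Hb^2.5 = 1.38^2.5 = 2.237163
sin(2 * 6.0) = sin(12.0) = 0.207912
Q = 0.77 * 2.237163 * 0.207912
Q = 0.3582 m^3/s

0.3582


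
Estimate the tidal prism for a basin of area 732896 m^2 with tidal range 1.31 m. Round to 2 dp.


Tidal prism = Area * Tidal range
P = 732896 * 1.31
P = 960093.76 m^3

960093.76


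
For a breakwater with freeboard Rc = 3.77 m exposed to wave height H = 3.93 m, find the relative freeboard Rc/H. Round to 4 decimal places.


Relative freeboard = Rc / H
= 3.77 / 3.93
= 0.9593

0.9593


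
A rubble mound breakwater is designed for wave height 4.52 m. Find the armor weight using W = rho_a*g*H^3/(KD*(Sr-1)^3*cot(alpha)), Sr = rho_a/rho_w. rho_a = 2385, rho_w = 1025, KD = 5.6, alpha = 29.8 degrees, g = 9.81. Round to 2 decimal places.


Sr = rho_a / rho_w = 2385 / 1025 = 2.326829
(Sr - 1) = 1.326829
(Sr - 1)^3 = 2.335851
cot(29.8) = 1 / tan(29.8) = 1 / 0.572705 = 1.746098
Numerator = 2385 * 9.81 * 4.52^3 = 2160591.6592
Denominator = 5.6 * 2.335851 * 1.746098 = 22.840304
W = 2160591.6592 / 22.840304
W = 94595.57 N

94595.57


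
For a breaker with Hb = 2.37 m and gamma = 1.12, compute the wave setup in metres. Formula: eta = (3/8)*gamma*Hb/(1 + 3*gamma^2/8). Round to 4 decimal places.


eta = (3/8) * gamma * Hb / (1 + 3*gamma^2/8)
Numerator = (3/8) * 1.12 * 2.37 = 0.995400
Denominator = 1 + 3*1.12^2/8 = 1 + 0.470400 = 1.470400
eta = 0.995400 / 1.470400
eta = 0.6770 m

0.6770


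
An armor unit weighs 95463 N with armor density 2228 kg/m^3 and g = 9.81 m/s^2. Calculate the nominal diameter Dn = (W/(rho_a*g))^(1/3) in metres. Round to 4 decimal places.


V = W / (rho_a * g)
V = 95463 / (2228 * 9.81)
V = 95463 / 21856.68
V = 4.367681 m^3
Dn = V^(1/3) = 4.367681^(1/3)
Dn = 1.6346 m

1.6346
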